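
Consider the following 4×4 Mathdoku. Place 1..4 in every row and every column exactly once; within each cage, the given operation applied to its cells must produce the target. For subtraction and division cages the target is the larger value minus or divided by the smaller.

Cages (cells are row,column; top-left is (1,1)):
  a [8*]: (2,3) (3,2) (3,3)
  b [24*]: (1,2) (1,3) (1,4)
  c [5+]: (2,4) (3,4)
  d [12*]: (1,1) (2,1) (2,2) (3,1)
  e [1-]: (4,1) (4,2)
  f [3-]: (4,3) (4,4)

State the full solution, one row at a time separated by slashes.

The only place for 1 in row 1 is (1,1).
In column 3, 3 can only go at (1,3), so (1,3) = 3.
Column 2 needs a 3, and only (4,2) is open for it.
Row 4 needs a 2, and only (4,1) is open for it.
Cage d has product 12, which forces (2,2) = 1.
Cage a needs product 8, so (3,3) = 1.
Column 3 now contains 1, leaving (4,3) = 4.
Row 4 now contains 4; hence (4,4) = 1.
Column 3 already has 4; hence (2,3) = 2.
2 is placed in row 2; hence (2,4) = 3.
The 3 cells of cage a must have product 8, leaving (3,2) = 4.
Column 4 now contains 3, which forces (3,4) = 2.
Column 2 now contains 4, which forces (1,2) = 2.
2 is placed in column 4, which forces (1,4) = 4.
Row 2 now contains 3; hence (2,1) = 4.
4 is placed in row 3, so (3,1) = 3.

1 2 3 4 / 4 1 2 3 / 3 4 1 2 / 2 3 4 1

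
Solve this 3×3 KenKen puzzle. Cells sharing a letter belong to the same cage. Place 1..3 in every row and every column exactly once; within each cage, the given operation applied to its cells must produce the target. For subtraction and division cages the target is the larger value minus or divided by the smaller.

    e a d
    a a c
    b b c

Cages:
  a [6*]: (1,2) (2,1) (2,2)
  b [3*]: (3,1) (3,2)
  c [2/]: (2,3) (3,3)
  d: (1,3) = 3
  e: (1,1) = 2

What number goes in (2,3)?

Cage e is a single given cell; hence (1,1) = 2.
Cage d is given; hence (1,3) = 3.
Row 1 now contains 3; hence (1,2) = 1.
Cage a needs product 6, so (2,1) = 3.
Cage a needs product 6; hence (2,2) = 2.
Row 2 already has 2, leaving (2,3) = 1.
Column 1 already has 3, so (3,1) = 1.
1 is placed in column 2; hence (3,2) = 3.
1 is placed in column 3, which forces (3,3) = 2.
The full grid is 2 1 3 / 3 2 1 / 1 3 2.

1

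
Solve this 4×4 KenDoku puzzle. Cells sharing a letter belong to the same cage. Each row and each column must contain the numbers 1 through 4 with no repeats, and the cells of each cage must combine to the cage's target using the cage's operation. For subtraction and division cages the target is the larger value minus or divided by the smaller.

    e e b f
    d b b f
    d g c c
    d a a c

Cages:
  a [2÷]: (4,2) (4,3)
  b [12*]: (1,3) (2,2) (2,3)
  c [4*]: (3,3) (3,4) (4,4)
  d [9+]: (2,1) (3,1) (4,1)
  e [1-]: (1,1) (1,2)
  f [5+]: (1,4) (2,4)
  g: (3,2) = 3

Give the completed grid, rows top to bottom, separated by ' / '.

Cage g is given, so (3,2) = 3.
In row 4, 3 can only go at (4,1), so (4,1) = 3.
In column 1, 1 can only go at (1,1), so (1,1) = 1.
Row 1 already has 1, leaving (1,2) = 2.
Cage a needs two cells with quotient 2; hence (4,3) = 2.
Row 4 now contains 2; hence (4,4) = 1.
The two cells of cage f must have sum 5, leaving (1,4) = 3.
1 is placed in column 4; hence (2,4) = 2.
Column 3 now contains 2, leaving (3,3) = 1.
1 is placed in column 4, so (3,4) = 4.
Row 4 already has 1, leaving (4,2) = 4.
Row 1 already has 3, which forces (1,3) = 4.
Row 2 already has 2, which forces (2,1) = 4.
Column 2 now contains 4; hence (2,2) = 1.
Cage b needs product 12; hence (2,3) = 3.
Row 3 already has 4, so (3,1) = 2.

1 2 4 3 / 4 1 3 2 / 2 3 1 4 / 3 4 2 1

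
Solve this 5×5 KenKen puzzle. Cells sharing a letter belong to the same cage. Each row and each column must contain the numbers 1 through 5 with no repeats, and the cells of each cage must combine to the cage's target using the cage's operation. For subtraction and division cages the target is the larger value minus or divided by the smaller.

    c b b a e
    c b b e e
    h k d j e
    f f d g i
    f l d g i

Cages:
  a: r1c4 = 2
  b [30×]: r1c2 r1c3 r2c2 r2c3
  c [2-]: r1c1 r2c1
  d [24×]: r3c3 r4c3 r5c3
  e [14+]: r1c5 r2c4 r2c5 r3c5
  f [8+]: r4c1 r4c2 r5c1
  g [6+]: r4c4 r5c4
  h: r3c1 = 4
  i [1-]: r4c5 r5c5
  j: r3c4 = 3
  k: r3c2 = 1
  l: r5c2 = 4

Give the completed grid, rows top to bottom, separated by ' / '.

A is a freebie, so r1c4 = 2.
Cage h is a single given cell; hence r3c1 = 4.
K is a freebie, leaving r3c2 = 1.
Cage j is a single given cell, which forces r3c4 = 3.
Cage l is a single given cell, so r5c2 = 4.
3 is placed in row 3, so r3c3 = 2.
Row 3 now contains 2, leaving r3c5 = 5.
Cage d needs product 24, leaving r4c3 = 4.
The 3 cells of cage d must have product 24, leaving r5c3 = 3.
Cage b has product 30, leaving r1c2 = 3.
Cage b needs product 30; hence r2c2 = 2.
Column 2 now contains 2, which forces r4c2 = 5.
5 is placed in row 4; hence r4c4 = 1.
1 is placed in column 4, so r5c4 = 5.
The 4 cells of cage e must have sum 14, leaving r1c5 = 4.
Cage c's pair has difference 2; hence r2c1 = 3.
5 is placed in column 4, leaving r2c4 = 4.
The 4 cells of cage e must have sum 14, so r2c5 = 1.
Row 4 now contains 1, which forces r4c1 = 2.
Row 4 now contains 2, so r4c5 = 3.
Cage f has sum 8, so r5c1 = 1.
1 is placed in column 5, so r5c5 = 2.
1 is placed in column 1, which forces r1c1 = 5.
The 4 cells of cage b must have product 30, leaving r1c3 = 1.
1 is placed in row 2, which forces r2c3 = 5.

5 3 1 2 4 / 3 2 5 4 1 / 4 1 2 3 5 / 2 5 4 1 3 / 1 4 3 5 2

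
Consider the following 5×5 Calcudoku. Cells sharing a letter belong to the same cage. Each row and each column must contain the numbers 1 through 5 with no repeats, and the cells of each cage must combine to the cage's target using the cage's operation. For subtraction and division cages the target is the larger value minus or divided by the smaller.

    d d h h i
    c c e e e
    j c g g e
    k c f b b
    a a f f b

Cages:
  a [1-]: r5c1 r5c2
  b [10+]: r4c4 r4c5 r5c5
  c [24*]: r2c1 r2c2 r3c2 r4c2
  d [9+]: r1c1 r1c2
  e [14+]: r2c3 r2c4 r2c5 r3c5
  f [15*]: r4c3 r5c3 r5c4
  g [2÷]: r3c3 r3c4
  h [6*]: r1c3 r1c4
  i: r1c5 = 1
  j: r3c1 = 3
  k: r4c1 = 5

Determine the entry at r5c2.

2

I is a freebie, which forces r1c5 = 1.
J is a freebie; hence r3c1 = 3.
Cage k is given, so r4c1 = 5.
Column 1 already has 5, so r1c1 = 4.
The two cells of cage d must have sum 9, so r1c2 = 5.
In row 3, 5 can only go at r3c5, so r3c5 = 5.
In row 5, 4 can only go at r5c5, so r5c5 = 4.
Cage b has sum 10, which forces r4c4 = 4.
Column 5 already has 4, leaving r4c5 = 2.
Column 5 now contains 2, which forces r2c5 = 3.
Cage c has product 24, leaving r4c2 = 3.
3 is placed in row 4, which forces r4c3 = 1.
The only place for 5 in row 2 is r2c3.
Cage e needs sum 14, leaving r2c4 = 1.
Column 4 now contains 1, so r3c4 = 2.
Column 3 now contains 5, so r5c3 = 3.
Cage f needs product 15; hence r5c4 = 5.
3 is placed in column 3; hence r1c3 = 2.
Column 4 now contains 2, which forces r1c4 = 3.
Row 2 already has 1, so r2c1 = 2.
Cage c needs product 24, leaving r2c2 = 4.
Cage c needs product 24, leaving r3c2 = 1.
2 is placed in row 3, so r3c3 = 4.
Column 1 already has 2, leaving r5c1 = 1.
Column 2 already has 1, so r5c2 = 2.
The full grid is 4 5 2 3 1 / 2 4 5 1 3 / 3 1 4 2 5 / 5 3 1 4 2 / 1 2 3 5 4.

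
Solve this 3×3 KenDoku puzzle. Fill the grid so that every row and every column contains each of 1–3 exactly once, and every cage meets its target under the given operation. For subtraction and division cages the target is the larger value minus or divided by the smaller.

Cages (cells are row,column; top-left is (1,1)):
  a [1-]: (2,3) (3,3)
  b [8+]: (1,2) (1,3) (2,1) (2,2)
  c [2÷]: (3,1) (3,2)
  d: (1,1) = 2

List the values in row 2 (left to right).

Cage d is a single given cell, so (1,1) = 2.
Column 1 now contains 2; hence (3,1) = 1.
Row 3 already has 1, which forces (3,2) = 2.
2 is placed in row 3, which forces (3,3) = 3.
Cage b needs sum 8, leaving (1,2) = 3.
Column 3 now contains 3, which forces (1,3) = 1.
1 is placed in column 1; hence (2,1) = 3.
Cage b has sum 8, leaving (2,2) = 1.
Cage a's pair has difference 1, so (2,3) = 2.
Completed grid: 2 3 1 / 3 1 2 / 1 2 3.

3 1 2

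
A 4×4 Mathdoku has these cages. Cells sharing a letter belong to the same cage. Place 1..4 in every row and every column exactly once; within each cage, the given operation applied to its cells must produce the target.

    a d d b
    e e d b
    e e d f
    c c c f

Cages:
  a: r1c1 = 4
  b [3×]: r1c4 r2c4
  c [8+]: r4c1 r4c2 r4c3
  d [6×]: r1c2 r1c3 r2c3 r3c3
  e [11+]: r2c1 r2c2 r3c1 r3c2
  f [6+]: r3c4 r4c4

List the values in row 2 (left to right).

2 4 3 1

Cage a is given, so r1c1 = 4.
Cage d has product 6; hence r1c2 = 1.
1 is placed in row 1, which forces r1c4 = 3.
3 is placed in column 4; hence r2c4 = 1.
Row 1 already has 3, leaving r1c3 = 2.
Cage d needs product 6, leaving r2c3 = 3.
Cage d has product 6; hence r3c3 = 1.
Column 3 now contains 1, which forces r4c3 = 4.
Row 4 now contains 4, leaving r4c4 = 2.
Row 2 now contains 3, so r2c1 = 2.
Cage e has sum 11, leaving r2c2 = 4.
Cage e needs sum 11, which forces r3c1 = 3.
Cage e has sum 11; hence r3c2 = 2.
Column 4 now contains 2; hence r3c4 = 4.
Cage c has sum 8, which forces r4c1 = 1.
Row 4 now contains 4; hence r4c2 = 3.
The full grid is 4 1 2 3 / 2 4 3 1 / 3 2 1 4 / 1 3 4 2.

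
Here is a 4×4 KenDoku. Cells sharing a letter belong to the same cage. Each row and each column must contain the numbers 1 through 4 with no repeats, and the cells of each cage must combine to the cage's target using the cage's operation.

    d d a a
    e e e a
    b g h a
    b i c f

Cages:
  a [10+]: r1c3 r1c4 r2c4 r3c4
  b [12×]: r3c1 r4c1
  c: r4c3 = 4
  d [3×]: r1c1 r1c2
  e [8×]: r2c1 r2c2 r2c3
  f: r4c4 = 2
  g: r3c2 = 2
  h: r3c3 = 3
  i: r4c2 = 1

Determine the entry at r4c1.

Cage g is a single given cell, so r3c2 = 2.
Cage h is a single given cell, which forces r3c3 = 3.
Cage i is given, so r4c2 = 1.
Cage c is given, so r4c3 = 4.
Cage f is given, leaving r4c4 = 2.
Cage d needs two cells with product 3; hence r1c1 = 1.
Column 2 already has 1, so r1c2 = 3.
Cage a has sum 10, leaving r1c3 = 2.
Row 1 now contains 3, so r1c4 = 4.
1 is placed in column 1, which forces r2c1 = 2.
Column 2 already has 1, so r2c2 = 4.
Column 3 already has 2, leaving r2c3 = 1.
Row 2 already has 1, which forces r2c4 = 3.
Row 3 now contains 3, leaving r3c1 = 4.
Column 4 now contains 4, so r3c4 = 1.
4 is placed in row 4, leaving r4c1 = 3.
Completed grid: 1 3 2 4 / 2 4 1 3 / 4 2 3 1 / 3 1 4 2.

3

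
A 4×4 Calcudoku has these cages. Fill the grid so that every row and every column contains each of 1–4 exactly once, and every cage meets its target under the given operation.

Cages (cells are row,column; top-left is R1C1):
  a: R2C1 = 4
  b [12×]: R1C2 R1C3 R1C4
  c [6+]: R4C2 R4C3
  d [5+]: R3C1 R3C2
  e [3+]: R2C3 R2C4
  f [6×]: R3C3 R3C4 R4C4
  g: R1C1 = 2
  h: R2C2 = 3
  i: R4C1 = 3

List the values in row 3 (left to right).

Cage g is given; hence R1C1 = 2.
A is a freebie, which forces R2C1 = 4.
H is a freebie, so R2C2 = 3.
I is a freebie, so R4C1 = 3.
3 is placed in column 1; hence R3C1 = 1.
The two cells of cage d must have sum 5, so R3C2 = 4.
Column 2 already has 4, leaving R4C2 = 2.
Row 4 now contains 2, which forces R4C3 = 4.
Row 4 now contains 2; hence R4C4 = 1.
Column 2 already has 4, so R1C2 = 1.
Cage b needs product 12, leaving R1C3 = 3.
Cage b needs product 12, which forces R1C4 = 4.
Cage e's pair has sum 3; hence R2C3 = 1.
Column 4 now contains 1, leaving R2C4 = 2.
Column 3 now contains 3; hence R3C3 = 2.
Column 4 already has 2, which forces R3C4 = 3.
Filled in: 2 1 3 4 / 4 3 1 2 / 1 4 2 3 / 3 2 4 1.

1 4 2 3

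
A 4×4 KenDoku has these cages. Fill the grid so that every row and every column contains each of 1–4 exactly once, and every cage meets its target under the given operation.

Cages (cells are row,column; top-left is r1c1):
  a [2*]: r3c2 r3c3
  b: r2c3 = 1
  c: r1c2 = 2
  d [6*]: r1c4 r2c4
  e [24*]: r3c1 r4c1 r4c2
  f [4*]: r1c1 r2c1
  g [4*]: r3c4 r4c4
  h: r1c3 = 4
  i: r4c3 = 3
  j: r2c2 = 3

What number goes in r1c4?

3

Cage c is given; hence r1c2 = 2.
Cage h is a single given cell, leaving r1c3 = 4.
Row 1 already has 2, leaving r1c4 = 3.
Cage j is given, so r2c2 = 3.
Cage b is a single given cell, which forces r2c3 = 1.
Column 4 now contains 3, which forces r2c4 = 2.
Column 2 now contains 2, which forces r3c2 = 1.
1 is placed in column 3, so r3c3 = 2.
Row 3 now contains 1, leaving r3c4 = 4.
3 is placed in column 2; hence r4c2 = 4.
I is a freebie, which forces r4c3 = 3.
Column 4 now contains 4; hence r4c4 = 1.
4 is placed in row 1, so r1c1 = 1.
Row 2 now contains 1, which forces r2c1 = 4.
4 is placed in row 3; hence r3c1 = 3.
Row 4 already has 3, so r4c1 = 2.
Completed grid: 1 2 4 3 / 4 3 1 2 / 3 1 2 4 / 2 4 3 1.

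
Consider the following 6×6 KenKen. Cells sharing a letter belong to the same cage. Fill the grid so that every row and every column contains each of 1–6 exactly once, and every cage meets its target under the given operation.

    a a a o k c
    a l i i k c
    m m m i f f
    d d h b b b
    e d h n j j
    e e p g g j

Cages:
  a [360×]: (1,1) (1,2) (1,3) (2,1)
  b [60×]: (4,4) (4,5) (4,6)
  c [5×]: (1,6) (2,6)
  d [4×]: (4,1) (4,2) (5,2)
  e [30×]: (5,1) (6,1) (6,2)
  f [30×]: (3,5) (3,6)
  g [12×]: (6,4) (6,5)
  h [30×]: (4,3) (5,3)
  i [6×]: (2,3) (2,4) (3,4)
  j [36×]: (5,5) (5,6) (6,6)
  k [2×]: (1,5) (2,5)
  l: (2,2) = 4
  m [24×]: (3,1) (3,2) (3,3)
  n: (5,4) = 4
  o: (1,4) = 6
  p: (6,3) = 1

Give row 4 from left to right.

Cage o is given, which forces (1,4) = 6.
L is a freebie, which forces (2,2) = 4.
4 is placed in column 2, leaving (4,2) = 1.
Column 2 already has 1, so (5,2) = 2.
Cage n is given, leaving (5,4) = 4.
P is a freebie, which forces (6,3) = 1.
The 4 cells of cage a must have product 360, which forces (2,1) = 6.
1 is placed in row 4, leaving (4,1) = 2.
Column 1 now contains 2, leaving (6,1) = 5.
The 3 cells of cage e must have product 30, so (5,1) = 1.
Cage e has product 30, leaving (6,2) = 6.
Row 6 now contains 6; hence (6,5) = 4.
Row 6 now contains 6, so (6,6) = 2.
Column 1 now contains 1, which forces (3,1) = 4.
Column 2 now contains 6, which forces (3,2) = 3.
Cage m needs product 24, leaving (3,3) = 2.
2 is placed in row 3, leaving (3,4) = 1.
Cage b has product 60, so (4,6) = 4.
Row 6 now contains 2, which forces (6,4) = 3.
Column 1 now contains 4; hence (1,1) = 3.
3 is placed in column 2, leaving (1,2) = 5.
Cage a needs product 360, so (1,3) = 4.
5 is placed in row 1, which forces (1,6) = 1.
2 is placed in column 3, which forces (2,3) = 3.
Column 4 now contains 3; hence (2,4) = 2.
Row 2 now contains 2, which forces (2,5) = 1.
Column 6 now contains 1, so (2,6) = 5.
Column 6 now contains 5, which forces (3,6) = 6.
Column 4 now contains 3, which forces (4,4) = 5.
Cage b needs product 60, leaving (4,5) = 3.
3 is placed in column 5, so (5,5) = 6.
Column 6 now contains 6; hence (5,6) = 3.
Row 1 already has 1, leaving (1,5) = 2.
Row 3 already has 6, leaving (3,5) = 5.
Row 4 now contains 5, leaving (4,3) = 6.
6 is placed in row 5, leaving (5,3) = 5.
Filled in: 3 5 4 6 2 1 / 6 4 3 2 1 5 / 4 3 2 1 5 6 / 2 1 6 5 3 4 / 1 2 5 4 6 3 / 5 6 1 3 4 2.

2 1 6 5 3 4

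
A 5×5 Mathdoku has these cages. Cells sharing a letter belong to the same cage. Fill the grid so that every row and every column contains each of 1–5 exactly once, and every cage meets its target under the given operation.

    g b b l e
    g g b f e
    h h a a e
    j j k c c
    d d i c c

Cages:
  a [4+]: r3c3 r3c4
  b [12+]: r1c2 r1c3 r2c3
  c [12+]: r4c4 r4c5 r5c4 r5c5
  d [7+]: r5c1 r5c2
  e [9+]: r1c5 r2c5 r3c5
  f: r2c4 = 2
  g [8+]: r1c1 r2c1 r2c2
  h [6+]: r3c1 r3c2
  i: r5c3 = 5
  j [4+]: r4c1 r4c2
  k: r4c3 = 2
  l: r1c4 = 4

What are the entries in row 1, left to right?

L is a freebie, leaving r1c4 = 4.
Cage f is given, so r2c4 = 2.
K is a freebie, leaving r4c3 = 2.
I is a freebie, which forces r5c3 = 5.
Cage b needs sum 12, so r1c2 = 5.
5 is placed in column 3, which forces r1c3 = 3.
Cage b has sum 12, leaving r2c3 = 4.
3 is placed in column 3, leaving r3c3 = 1.
1 is placed in row 3, so r3c4 = 3.
Column 4 now contains 3, which forces r4c4 = 5.
Column 4 now contains 3, which forces r5c4 = 1.
The 3 cells of cage g must have sum 8, so r1c1 = 2.
Row 1 now contains 2, which forces r1c5 = 1.
The 3 cells of cage g must have sum 8, which forces r2c1 = 5.
Cage g needs sum 8, so r2c2 = 1.
Cage e needs sum 9, leaving r2c5 = 3.
Column 1 already has 2, which forces r3c1 = 4.
Row 3 already has 4, leaving r3c2 = 2.
Row 3 already has 4; hence r3c5 = 5.
Column 2 now contains 1; hence r4c2 = 3.
Cage c has sum 12, so r4c5 = 4.
4 is placed in column 1, so r5c1 = 3.
Column 2 now contains 3, leaving r5c2 = 4.
Cage c has sum 12, leaving r5c5 = 2.
Row 4 already has 3, which forces r4c1 = 1.
The full grid is 2 5 3 4 1 / 5 1 4 2 3 / 4 2 1 3 5 / 1 3 2 5 4 / 3 4 5 1 2.

2 5 3 4 1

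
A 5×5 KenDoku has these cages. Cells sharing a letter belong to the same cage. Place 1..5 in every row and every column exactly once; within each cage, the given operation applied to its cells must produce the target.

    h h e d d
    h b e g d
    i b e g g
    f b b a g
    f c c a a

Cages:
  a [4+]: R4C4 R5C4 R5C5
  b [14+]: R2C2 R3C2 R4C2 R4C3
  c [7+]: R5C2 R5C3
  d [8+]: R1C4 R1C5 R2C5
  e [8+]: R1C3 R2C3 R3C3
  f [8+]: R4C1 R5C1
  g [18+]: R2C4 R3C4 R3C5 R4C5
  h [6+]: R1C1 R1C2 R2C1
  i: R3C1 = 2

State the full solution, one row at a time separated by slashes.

4 1 5 3 2 / 1 5 2 4 3 / 2 3 1 5 4 / 3 2 4 1 5 / 5 4 3 2 1

I is a freebie, leaving R3C1 = 2.
Cage a has sum 4, which forces R4C4 = 1.
Cage a needs sum 4, which forces R5C4 = 2.
The 3 cells of cage a must have sum 4, leaving R5C5 = 1.
Cage d has sum 8, which forces R1C4 = 3.
Cage d has sum 8, which forces R1C5 = 2.
Cage d has sum 8; hence R2C5 = 3.
The 3 cells of cage h must have sum 6, so R1C1 = 4.
2 is placed in row 1, so R1C2 = 1.
1 is placed in row 1; hence R1C3 = 5.
Row 2 already has 3, so R2C1 = 1.
Cage e needs sum 8; hence R2C3 = 2.
Cage e has sum 8, so R3C3 = 1.
Cage b needs sum 14, so R4C2 = 2.
Row 3 needs a 3, and only R3C2 is open for it.
Cage b has sum 14, so R2C2 = 5.
Row 2 now contains 5; hence R2C4 = 4.
4 is placed in column 4, which forces R3C4 = 5.
5 is placed in row 3, which forces R3C5 = 4.
The 4 cells of cage b must have sum 14, which forces R4C3 = 4.
Column 5 already has 4; hence R4C5 = 5.
Column 2 now contains 3, which forces R5C2 = 4.
The two cells of cage c must have sum 7, leaving R5C3 = 3.
Row 4 already has 5, which forces R4C1 = 3.
3 is placed in row 5, so R5C1 = 5.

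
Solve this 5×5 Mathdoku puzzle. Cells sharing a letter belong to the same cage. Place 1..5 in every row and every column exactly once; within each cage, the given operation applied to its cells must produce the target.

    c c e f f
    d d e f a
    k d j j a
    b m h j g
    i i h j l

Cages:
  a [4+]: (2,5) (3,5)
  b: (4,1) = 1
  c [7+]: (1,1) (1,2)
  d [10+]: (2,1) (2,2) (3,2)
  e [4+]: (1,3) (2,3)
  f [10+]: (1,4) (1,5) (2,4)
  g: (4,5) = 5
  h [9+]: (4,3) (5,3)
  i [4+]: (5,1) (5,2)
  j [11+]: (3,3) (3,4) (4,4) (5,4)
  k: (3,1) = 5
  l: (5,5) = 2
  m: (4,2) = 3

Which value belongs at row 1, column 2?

Cage k is given, so (3,1) = 5.
B is a freebie, which forces (4,1) = 1.
Cage m is given; hence (4,2) = 3.
Cage g is given, which forces (4,5) = 5.
Column 1 now contains 1, which forces (5,1) = 3.
Column 2 now contains 3, leaving (5,2) = 1.
Cage l is a single given cell, which forces (5,5) = 2.
Cage c needs two cells with sum 7; hence (1,1) = 2.
Cage c needs two cells with sum 7, leaving (1,2) = 5.
Cage d needs sum 10, which forces (2,1) = 4.
Cage d needs sum 10, which forces (2,2) = 2.
Cage d needs sum 10, so (3,2) = 4.
5 is placed in row 4, so (4,3) = 4.
Cage j has sum 11, which forces (4,4) = 2.
The two cells of cage h must have sum 9, so (5,3) = 5.
Row 5 now contains 5, leaving (5,4) = 4.
4 is placed in column 4, which forces (1,4) = 1.
Cage f needs sum 10; hence (1,5) = 4.
Cage f needs sum 10, leaving (2,4) = 5.
Cage j needs sum 11, leaving (3,3) = 2.
Cage j needs sum 11, so (3,4) = 3.
Row 3 now contains 3, leaving (3,5) = 1.
1 is placed in row 1, which forces (1,3) = 3.
Cage e's pair has sum 4, leaving (2,3) = 1.
Column 5 now contains 1; hence (2,5) = 3.
Completed grid: 2 5 3 1 4 / 4 2 1 5 3 / 5 4 2 3 1 / 1 3 4 2 5 / 3 1 5 4 2.

5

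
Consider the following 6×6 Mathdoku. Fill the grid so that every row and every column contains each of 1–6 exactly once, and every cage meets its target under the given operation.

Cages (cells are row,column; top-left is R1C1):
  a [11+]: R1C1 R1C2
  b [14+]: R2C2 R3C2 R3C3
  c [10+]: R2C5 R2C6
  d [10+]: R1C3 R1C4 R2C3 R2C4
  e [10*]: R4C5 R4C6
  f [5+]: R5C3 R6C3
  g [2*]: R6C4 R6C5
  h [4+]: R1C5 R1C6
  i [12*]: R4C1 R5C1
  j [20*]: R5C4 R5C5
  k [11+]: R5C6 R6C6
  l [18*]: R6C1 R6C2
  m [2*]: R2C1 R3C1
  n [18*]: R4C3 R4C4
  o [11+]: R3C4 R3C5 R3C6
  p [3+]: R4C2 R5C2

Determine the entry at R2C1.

The only place for 1 in row 4 is R4C2.
Column 2 now contains 1, which forces R5C2 = 2.
Row 4 needs a 4, and only R4C1 is open for it.
Cage i needs two cells with product 12, which forces R5C1 = 3.
3 is placed in column 1, which forces R6C1 = 6.
Row 6 now contains 6; hence R6C2 = 3.
Row 6 now contains 6, leaving R6C6 = 5.
Column 1 already has 6, so R1C1 = 5.
The two cells of cage a must have sum 11, so R1C2 = 6.
Cage e needs two cells with product 10, so R4C5 = 5.
Column 6 already has 5, which forces R4C6 = 2.
Column 5 now contains 5, which forces R5C5 = 4.
Column 6 already has 5, leaving R5C6 = 6.
Cage b needs sum 14, leaving R2C2 = 5.
4 is placed in column 5, which forces R2C5 = 6.
Column 6 already has 6; hence R2C6 = 4.
Cage b has sum 14; hence R3C2 = 4.
Cage b has sum 14, so R3C3 = 5.
4 is placed in row 5, so R5C3 = 1.
4 is placed in row 5; hence R5C4 = 5.
Cage f needs two cells with sum 5, which forces R6C3 = 4.
Cage o needs sum 11, so R3C4 = 6.
Cage o needs sum 11; hence R3C5 = 2.
The 3 cells of cage o must have sum 11, which forces R3C6 = 3.
6 is placed in column 4; hence R4C4 = 3.
Column 5 already has 2; hence R6C5 = 1.
Cage d has sum 10, leaving R1C4 = 4.
1 is placed in column 5, which forces R1C5 = 3.
Column 6 now contains 3, leaving R1C6 = 1.
The two cells of cage m must have product 2; hence R2C1 = 2.
Row 2 now contains 2, which forces R2C3 = 3.
Cage d has sum 10; hence R2C4 = 1.
2 is placed in row 3, which forces R3C1 = 1.
3 is placed in row 4, leaving R4C3 = 6.
Row 6 already has 1, which forces R6C4 = 2.
Row 1 already has 3, so R1C3 = 2.
Filled in: 5 6 2 4 3 1 / 2 5 3 1 6 4 / 1 4 5 6 2 3 / 4 1 6 3 5 2 / 3 2 1 5 4 6 / 6 3 4 2 1 5.

2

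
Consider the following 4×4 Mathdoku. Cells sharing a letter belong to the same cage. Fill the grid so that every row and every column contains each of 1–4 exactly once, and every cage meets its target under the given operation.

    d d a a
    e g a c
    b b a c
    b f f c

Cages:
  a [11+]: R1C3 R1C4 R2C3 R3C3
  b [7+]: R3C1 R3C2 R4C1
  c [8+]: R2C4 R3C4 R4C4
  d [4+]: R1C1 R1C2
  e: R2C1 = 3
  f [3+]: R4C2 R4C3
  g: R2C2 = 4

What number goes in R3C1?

Cage e is given, which forces R2C1 = 3.
Cage g is a single given cell, which forces R2C2 = 4.
Row 2 already has 4; hence R2C4 = 1.
Column 1 already has 3, so R1C1 = 1.
Cage d's pair has sum 4, which forces R1C2 = 3.
Row 1 already has 3, leaving R1C3 = 4.
Row 1 now contains 4, leaving R1C4 = 2.
1 is placed in row 2, leaving R2C3 = 2.
Column 3 already has 4; hence R3C3 = 3.
Row 3 now contains 3, so R3C4 = 4.
Column 3 now contains 2; hence R4C3 = 1.
4 is placed in column 4, which forces R4C4 = 3.
4 is placed in row 3, leaving R3C1 = 2.
The 3 cells of cage b must have sum 7, leaving R3C2 = 1.
Cage b has sum 7, so R4C1 = 4.
Row 4 already has 1, which forces R4C2 = 2.
The full grid is 1 3 4 2 / 3 4 2 1 / 2 1 3 4 / 4 2 1 3.

2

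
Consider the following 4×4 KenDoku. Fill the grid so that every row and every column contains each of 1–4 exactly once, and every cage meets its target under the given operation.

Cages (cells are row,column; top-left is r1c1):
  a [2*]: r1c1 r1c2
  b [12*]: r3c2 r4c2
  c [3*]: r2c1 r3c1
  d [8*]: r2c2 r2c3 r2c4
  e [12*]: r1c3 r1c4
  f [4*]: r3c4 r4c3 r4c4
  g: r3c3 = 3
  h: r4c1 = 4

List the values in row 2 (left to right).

G is a freebie, leaving r3c3 = 3.
Cage h is a single given cell, leaving r4c1 = 4.
Row 4 now contains 4, leaving r4c2 = 3.
Row 4 now contains 4, so r4c4 = 1.
Column 3 now contains 3, so r1c3 = 4.
The two cells of cage e must have product 12, so r1c4 = 3.
Cage c's pair has product 3; hence r2c1 = 3.
3 is placed in row 3, so r3c1 = 1.
3 is placed in row 3, leaving r3c2 = 4.
Column 4 now contains 1, which forces r3c4 = 2.
1 is placed in row 4; hence r4c3 = 2.
Column 1 already has 1; hence r1c1 = 2.
Cage a needs two cells with product 2, leaving r1c2 = 1.
Cage d needs product 8, which forces r2c2 = 2.
Column 3 now contains 2, so r2c3 = 1.
Column 4 now contains 2, leaving r2c4 = 4.
The full grid is 2 1 4 3 / 3 2 1 4 / 1 4 3 2 / 4 3 2 1.

3 2 1 4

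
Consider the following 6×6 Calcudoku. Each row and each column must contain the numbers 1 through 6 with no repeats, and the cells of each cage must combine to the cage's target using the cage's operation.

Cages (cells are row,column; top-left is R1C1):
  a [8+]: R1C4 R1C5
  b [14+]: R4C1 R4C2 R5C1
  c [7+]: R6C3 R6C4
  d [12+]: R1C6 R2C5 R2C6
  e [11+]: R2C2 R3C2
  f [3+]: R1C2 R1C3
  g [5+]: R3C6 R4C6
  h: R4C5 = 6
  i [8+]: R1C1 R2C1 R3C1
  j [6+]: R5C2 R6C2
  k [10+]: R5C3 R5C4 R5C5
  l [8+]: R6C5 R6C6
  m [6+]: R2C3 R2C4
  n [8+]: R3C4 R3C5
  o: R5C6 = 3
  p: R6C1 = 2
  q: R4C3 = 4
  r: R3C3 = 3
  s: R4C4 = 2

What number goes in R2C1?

3

R is a freebie, leaving R3C3 = 3.
Q is a freebie, leaving R4C3 = 4.
Cage s is a single given cell; hence R4C4 = 2.
Cage h is given, which forces R4C5 = 6.
O is a freebie; hence R5C6 = 3.
Cage p is given; hence R6C1 = 2.
Cage n's pair has sum 8; hence R3C4 = 6.
The two cells of cage n must have sum 8, which forces R3C5 = 2.
Cage g needs two cells with sum 5, which forces R3C6 = 4.
Column 6 now contains 3, so R4C6 = 1.
Cage b has sum 14; hence R5C1 = 6.
6 is placed in column 4, leaving R6C4 = 1.
The two cells of cage l must have sum 8, which forces R6C5 = 3.
The two cells of cage l must have sum 8; hence R6C6 = 5.
Cage a's pair has sum 8, so R1C4 = 3.
3 is placed in column 5, which forces R1C5 = 5.
Cage e's pair has sum 11; hence R2C2 = 6.
Cage d has sum 12, so R2C5 = 4.
Row 2 now contains 6, leaving R2C6 = 2.
Row 3 now contains 4, which forces R3C1 = 1.
Row 3 now contains 6, leaving R3C2 = 5.
5 is placed in column 2; hence R4C2 = 3.
The two cells of cage j must have sum 6, which forces R5C2 = 2.
Column 5 now contains 4, leaving R5C5 = 1.
Row 6 now contains 5, which forces R6C2 = 4.
Row 6 already has 1, which forces R6C3 = 6.
3 is placed in row 1, so R1C1 = 4.
Column 2 already has 2, so R1C2 = 1.
Cage f needs two cells with sum 3; hence R1C3 = 2.
Column 6 already has 2, so R1C6 = 6.
4 is placed in row 2, which forces R2C1 = 3.
Row 2 already has 2, so R2C3 = 1.
4 is placed in row 2, leaving R2C4 = 5.
3 is placed in row 4, which forces R4C1 = 5.
1 is placed in row 5, leaving R5C3 = 5.
The 3 cells of cage k must have sum 10, so R5C4 = 4.
Filled in: 4 1 2 3 5 6 / 3 6 1 5 4 2 / 1 5 3 6 2 4 / 5 3 4 2 6 1 / 6 2 5 4 1 3 / 2 4 6 1 3 5.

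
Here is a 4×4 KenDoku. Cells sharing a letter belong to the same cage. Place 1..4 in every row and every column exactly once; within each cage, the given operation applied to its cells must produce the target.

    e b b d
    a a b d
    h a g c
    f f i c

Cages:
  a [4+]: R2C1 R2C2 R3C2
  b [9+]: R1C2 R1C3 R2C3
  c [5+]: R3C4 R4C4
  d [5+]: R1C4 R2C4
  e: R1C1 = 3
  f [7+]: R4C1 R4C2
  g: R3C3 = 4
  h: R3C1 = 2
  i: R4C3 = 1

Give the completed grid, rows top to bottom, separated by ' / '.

E is a freebie, leaving R1C1 = 3.
Cage a has sum 4, so R2C1 = 1.
The 3 cells of cage a must have sum 4, which forces R2C2 = 2.
Cage h is a single given cell, leaving R3C1 = 2.
Cage a needs sum 4, leaving R3C2 = 1.
Cage g is given, leaving R3C3 = 4.
Row 3 already has 4, which forces R3C4 = 3.
3 is placed in column 1, leaving R4C1 = 4.
Row 4 already has 4, so R4C2 = 3.
I is a freebie, leaving R4C3 = 1.
1 is placed in row 4, leaving R4C4 = 2.
2 is placed in column 2, leaving R1C2 = 4.
1 is placed in column 3, leaving R1C3 = 2.
Cage d needs two cells with sum 5, so R1C4 = 1.
4 is placed in column 3; hence R2C3 = 3.
3 is placed in column 4, so R2C4 = 4.

3 4 2 1 / 1 2 3 4 / 2 1 4 3 / 4 3 1 2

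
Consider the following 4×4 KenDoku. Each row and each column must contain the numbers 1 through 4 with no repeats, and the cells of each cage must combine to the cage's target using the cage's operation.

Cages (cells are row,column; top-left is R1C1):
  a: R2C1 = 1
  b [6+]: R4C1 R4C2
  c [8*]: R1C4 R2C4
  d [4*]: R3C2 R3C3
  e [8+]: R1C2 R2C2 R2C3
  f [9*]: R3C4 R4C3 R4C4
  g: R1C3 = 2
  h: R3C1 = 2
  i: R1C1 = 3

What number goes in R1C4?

Cage i is a single given cell; hence R1C1 = 3.
Cage g is given; hence R1C3 = 2.
Row 1 already has 2, leaving R1C4 = 4.
A is a freebie, which forces R2C1 = 1.
4 is placed in column 4, which forces R2C4 = 2.
Cage h is given, so R3C1 = 2.
The 3 cells of cage f must have product 9, which forces R3C4 = 3.
Column 1 already has 2; hence R4C1 = 4.
4 is placed in row 4, so R4C2 = 2.
Cage f needs product 9, so R4C3 = 3.
The 3 cells of cage f must have product 9, which forces R4C4 = 1.
Row 1 now contains 4, leaving R1C2 = 1.
Cage e has sum 8; hence R2C2 = 3.
3 is placed in column 3; hence R2C3 = 4.
Column 2 already has 1, so R3C2 = 4.
Column 3 now contains 4, which forces R3C3 = 1.
The full grid is 3 1 2 4 / 1 3 4 2 / 2 4 1 3 / 4 2 3 1.

4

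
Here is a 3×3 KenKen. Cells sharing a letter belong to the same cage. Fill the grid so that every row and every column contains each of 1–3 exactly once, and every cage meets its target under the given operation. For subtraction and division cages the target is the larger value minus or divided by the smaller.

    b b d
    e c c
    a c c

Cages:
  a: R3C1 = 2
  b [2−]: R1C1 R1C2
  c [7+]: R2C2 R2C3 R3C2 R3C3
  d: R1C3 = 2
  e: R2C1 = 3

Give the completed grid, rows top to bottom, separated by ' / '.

1 3 2 / 3 2 1 / 2 1 3

Cage d is given, so R1C3 = 2.
E is a freebie, so R2C1 = 3.
Row 2 already has 3; hence R2C3 = 1.
Cage a is a single given cell; hence R3C1 = 2.
Column 3 already has 1, which forces R3C3 = 3.
3 is placed in column 1; hence R1C1 = 1.
Cage b's pair has difference 2, leaving R1C2 = 3.
Row 2 now contains 1, which forces R2C2 = 2.
Row 3 now contains 3; hence R3C2 = 1.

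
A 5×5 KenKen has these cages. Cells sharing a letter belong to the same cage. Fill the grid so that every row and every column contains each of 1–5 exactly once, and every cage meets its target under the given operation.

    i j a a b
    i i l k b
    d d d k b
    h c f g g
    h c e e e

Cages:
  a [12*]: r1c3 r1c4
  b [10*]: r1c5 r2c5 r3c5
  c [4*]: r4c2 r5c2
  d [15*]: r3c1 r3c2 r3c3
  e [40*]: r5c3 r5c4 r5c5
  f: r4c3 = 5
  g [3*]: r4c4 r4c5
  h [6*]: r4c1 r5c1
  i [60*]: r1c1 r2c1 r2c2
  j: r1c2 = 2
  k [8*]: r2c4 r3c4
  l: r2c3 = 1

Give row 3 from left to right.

1 5 3 4 2

J is a freebie, which forces r1c2 = 2.
Cage l is a single given cell, so r2c3 = 1.
F is a freebie, leaving r4c3 = 5.
5 is placed in column 3, leaving r3c3 = 3.
Column 3 now contains 3; hence r1c3 = 4.
The two cells of cage a must have product 12, so r1c4 = 3.
Column 4 now contains 3, leaving r4c4 = 1.
1 is placed in row 4, leaving r4c5 = 3.
4 is placed in column 3, which forces r5c3 = 2.
Row 1 already has 3; hence r1c1 = 5.
Row 1 now contains 5; hence r1c5 = 1.
Column 1 already has 5, leaving r3c1 = 1.
Row 3 already has 1; hence r3c2 = 5.
5 is placed in row 3; hence r3c5 = 2.
Row 4 already has 3; hence r4c1 = 2.
1 is placed in row 4, so r4c2 = 4.
2 is placed in row 5; hence r5c1 = 3.
The two cells of cage c must have product 4; hence r5c2 = 1.
3 is placed in column 1; hence r2c1 = 4.
Column 2 now contains 4, leaving r2c2 = 3.
Cage k needs two cells with product 8, which forces r2c4 = 2.
Column 5 now contains 2; hence r2c5 = 5.
Row 3 already has 2; hence r3c4 = 4.
Column 4 already has 4, so r5c4 = 5.
5 is placed in column 5; hence r5c5 = 4.
Filled in: 5 2 4 3 1 / 4 3 1 2 5 / 1 5 3 4 2 / 2 4 5 1 3 / 3 1 2 5 4.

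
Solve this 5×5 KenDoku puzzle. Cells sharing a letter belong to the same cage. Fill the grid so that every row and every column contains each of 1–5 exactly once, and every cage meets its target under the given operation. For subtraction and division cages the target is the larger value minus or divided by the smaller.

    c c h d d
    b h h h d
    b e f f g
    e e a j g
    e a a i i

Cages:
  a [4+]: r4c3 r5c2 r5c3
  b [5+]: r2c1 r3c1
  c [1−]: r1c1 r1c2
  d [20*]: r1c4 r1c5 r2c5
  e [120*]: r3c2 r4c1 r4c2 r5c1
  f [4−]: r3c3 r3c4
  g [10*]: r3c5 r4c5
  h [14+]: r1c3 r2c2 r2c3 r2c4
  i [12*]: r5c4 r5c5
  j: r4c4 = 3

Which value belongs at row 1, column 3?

4

Cage a needs sum 4, leaving r4c3 = 1.
J is a freebie, so r4c4 = 3.
The 3 cells of cage a must have sum 4; hence r5c2 = 1.
The 3 cells of cage a must have sum 4, so r5c3 = 2.
Column 4 already has 3, which forces r5c4 = 4.
Row 5 already has 4, which forces r5c5 = 3.
The 4 cells of cage e must have product 120, which forces r3c2 = 3.
Column 3 now contains 1, leaving r3c3 = 5.
The two cells of cage f must have difference 4, which forces r3c4 = 1.
Row 3 already has 5; hence r3c5 = 2.
Column 5 already has 2, which forces r4c5 = 5.
3 is placed in row 5, so r5c1 = 5.
Cage d has product 20, leaving r1c4 = 5.
Cage b's pair has sum 5; hence r2c1 = 1.
5 is placed in column 4, so r2c4 = 2.
Row 2 already has 1, which forces r2c5 = 4.
2 is placed in row 3, which forces r3c1 = 4.
Column 1 already has 4, so r4c1 = 2.
2 is placed in row 4, which forces r4c2 = 4.
Column 1 already has 4, leaving r1c1 = 3.
Column 2 already has 4, leaving r1c2 = 2.
Cage h has sum 14; hence r1c3 = 4.
Column 5 already has 4, leaving r1c5 = 1.
2 is placed in row 2, so r2c2 = 5.
Row 2 now contains 4, leaving r2c3 = 3.
Filled in: 3 2 4 5 1 / 1 5 3 2 4 / 4 3 5 1 2 / 2 4 1 3 5 / 5 1 2 4 3.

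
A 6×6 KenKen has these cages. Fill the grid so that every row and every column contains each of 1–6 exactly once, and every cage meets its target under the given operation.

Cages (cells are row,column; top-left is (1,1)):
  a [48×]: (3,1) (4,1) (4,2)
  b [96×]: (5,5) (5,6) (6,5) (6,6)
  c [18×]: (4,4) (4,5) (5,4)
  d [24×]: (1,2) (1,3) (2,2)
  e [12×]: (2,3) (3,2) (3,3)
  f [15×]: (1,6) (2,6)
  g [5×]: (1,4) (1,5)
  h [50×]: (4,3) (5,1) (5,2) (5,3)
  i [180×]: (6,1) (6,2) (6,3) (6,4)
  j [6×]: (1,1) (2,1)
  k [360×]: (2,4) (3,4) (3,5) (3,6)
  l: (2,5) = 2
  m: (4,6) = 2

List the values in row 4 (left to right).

Cage l is given, which forces (2,5) = 2.
Cage h needs product 50, leaving (4,3) = 5.
M is a freebie, so (4,6) = 2.
The only place for 3 in row 5 is (5,4).
In row 4, 3 can only go at (4,1), so (4,1) = 3.
Cage a has product 48, so (3,1) = 4.
Cage a needs product 48, leaving (4,2) = 4.
Cage d needs product 24; hence (1,3) = 4.
The only place for 2 in row 1 is (1,2).
The 3 cells of cage d must have product 24, so (2,2) = 3.
3 is placed in row 2, so (2,6) = 5.
Cage e needs product 12, which forces (3,3) = 2.
Column 3 now contains 2, so (5,3) = 1.
Column 6 already has 5, which forces (1,6) = 3.
Column 3 already has 1; hence (2,3) = 6.
Cage k needs product 360, so (2,4) = 4.
Cage e has product 12; hence (3,2) = 1.
Column 6 now contains 3, so (3,6) = 6.
Cage h has product 50; hence (5,1) = 2.
1 is placed in row 5, leaving (5,2) = 5.
Column 6 already has 6; hence (5,6) = 4.
Column 2 now contains 5, so (6,2) = 6.
Cage i has product 180, leaving (6,3) = 3.
Column 6 already has 4, so (6,6) = 1.
The two cells of cage j must have product 6, leaving (1,1) = 6.
Row 2 already has 6; hence (2,1) = 1.
Row 3 already has 6, leaving (3,4) = 5.
Cage k needs product 360; hence (3,5) = 3.
4 is placed in row 5, leaving (5,5) = 6.
6 is placed in row 6; hence (6,1) = 5.
Cage i has product 180, leaving (6,4) = 2.
Row 6 already has 1; hence (6,5) = 4.
5 is placed in column 4, so (1,4) = 1.
The two cells of cage g must have product 5, which forces (1,5) = 5.
Cage c has product 18, which forces (4,4) = 6.
Column 5 now contains 6, so (4,5) = 1.
Filled in: 6 2 4 1 5 3 / 1 3 6 4 2 5 / 4 1 2 5 3 6 / 3 4 5 6 1 2 / 2 5 1 3 6 4 / 5 6 3 2 4 1.

3 4 5 6 1 2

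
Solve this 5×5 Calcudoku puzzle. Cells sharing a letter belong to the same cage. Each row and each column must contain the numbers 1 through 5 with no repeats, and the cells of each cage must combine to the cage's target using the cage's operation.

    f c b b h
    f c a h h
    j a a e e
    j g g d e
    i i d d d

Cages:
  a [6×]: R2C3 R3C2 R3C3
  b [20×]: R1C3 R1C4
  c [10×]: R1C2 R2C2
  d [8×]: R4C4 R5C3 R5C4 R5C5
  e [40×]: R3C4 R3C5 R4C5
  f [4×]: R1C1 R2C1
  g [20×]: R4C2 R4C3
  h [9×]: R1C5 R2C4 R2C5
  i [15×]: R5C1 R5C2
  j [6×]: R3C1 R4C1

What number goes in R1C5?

3

Cage h has product 9, which forces R1C5 = 3.
The 3 cells of cage h must have product 9, so R2C4 = 3.
The 3 cells of cage h must have product 9, which forces R2C5 = 1.
Cage d has product 8, which forces R4C4 = 1.
The two cells of cage f must have product 4, which forces R1C1 = 1.
1 is placed in row 2, so R2C1 = 4.
1 is placed in row 2, leaving R2C3 = 2.
The 4 cells of cage d must have product 8, leaving R5C3 = 1.
Cage c needs two cells with product 10, so R1C2 = 2.
2 is placed in row 2; hence R2C2 = 5.
Cage a has product 6, which forces R3C2 = 1.
Column 3 now contains 1; hence R3C3 = 3.
Column 2 already has 5, which forces R4C2 = 4.
Row 4 already has 4, so R4C3 = 5.
Row 4 already has 5, so R4C5 = 2.
Column 2 already has 5; hence R5C2 = 3.
Column 5 now contains 2, leaving R5C5 = 4.
Column 3 now contains 5, which forces R1C3 = 4.
The two cells of cage b must have product 20, which forces R1C4 = 5.
Row 3 now contains 3; hence R3C1 = 2.
The 3 cells of cage e must have product 40, leaving R3C4 = 4.
Column 5 already has 4, so R3C5 = 5.
2 is placed in row 4, leaving R4C1 = 3.
3 is placed in row 5, leaving R5C1 = 5.
Row 5 now contains 4, leaving R5C4 = 2.
The full grid is 1 2 4 5 3 / 4 5 2 3 1 / 2 1 3 4 5 / 3 4 5 1 2 / 5 3 1 2 4.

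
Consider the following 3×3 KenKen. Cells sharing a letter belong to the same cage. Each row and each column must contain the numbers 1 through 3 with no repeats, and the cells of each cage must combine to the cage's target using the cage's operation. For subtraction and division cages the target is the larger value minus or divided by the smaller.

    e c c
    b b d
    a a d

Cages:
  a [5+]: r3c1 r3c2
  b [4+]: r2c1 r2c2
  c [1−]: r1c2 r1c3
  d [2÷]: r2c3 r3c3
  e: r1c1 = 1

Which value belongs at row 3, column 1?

2

Cage e is given; hence r1c1 = 1.
1 is placed in column 1, which forces r2c1 = 3.
Row 2 now contains 3; hence r2c2 = 1.
Row 2 now contains 1, so r2c3 = 2.
Column 1 already has 3; hence r3c1 = 2.
Row 3 already has 2, which forces r3c2 = 3.
2 is placed in column 3, so r3c3 = 1.
Column 2 already has 3, which forces r1c2 = 2.
2 is placed in column 3, which forces r1c3 = 3.
Completed grid: 1 2 3 / 3 1 2 / 2 3 1.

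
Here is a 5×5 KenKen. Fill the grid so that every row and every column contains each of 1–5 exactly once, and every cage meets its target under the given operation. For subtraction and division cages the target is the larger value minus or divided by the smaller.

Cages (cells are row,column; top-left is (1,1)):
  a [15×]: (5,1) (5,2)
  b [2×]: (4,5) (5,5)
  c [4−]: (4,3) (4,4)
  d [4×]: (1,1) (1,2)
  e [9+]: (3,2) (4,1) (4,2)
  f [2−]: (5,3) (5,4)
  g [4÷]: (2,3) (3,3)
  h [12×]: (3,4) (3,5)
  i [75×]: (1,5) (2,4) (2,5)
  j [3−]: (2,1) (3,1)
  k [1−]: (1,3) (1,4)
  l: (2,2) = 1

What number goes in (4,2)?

3

Cage i has product 75; hence (1,5) = 5.
Cage l is a single given cell, leaving (2,2) = 1.
1 is placed in row 2, so (2,3) = 4.
Cage i needs product 75; hence (2,4) = 5.
The 3 cells of cage i must have product 75, leaving (2,5) = 3.
4 is placed in column 3, which forces (3,3) = 1.
3 is placed in column 5, so (3,5) = 4.
Column 3 now contains 1, leaving (4,3) = 5.
Column 4 already has 5, leaving (4,4) = 1.
Row 4 already has 1, so (4,5) = 2.
2 is placed in column 5, leaving (5,5) = 1.
The two cells of cage d must have product 4; hence (1,1) = 1.
Column 2 already has 1, so (1,2) = 4.
Row 2 now contains 5, leaving (2,1) = 2.
The two cells of cage j must have difference 3; hence (3,1) = 5.
The 3 cells of cage e must have sum 9, which forces (3,2) = 2.
Row 3 now contains 4, leaving (3,4) = 3.
4 is placed in column 2, so (4,2) = 3.
5 is placed in column 1, leaving (5,1) = 3.
3 is placed in column 2, leaving (5,2) = 5.
Cage f's pair has difference 2; hence (5,3) = 2.
The two cells of cage f must have difference 2, which forces (5,4) = 4.
Column 3 now contains 2, so (1,3) = 3.
Column 4 already has 3, leaving (1,4) = 2.
Row 4 now contains 3, so (4,1) = 4.
Filled in: 1 4 3 2 5 / 2 1 4 5 3 / 5 2 1 3 4 / 4 3 5 1 2 / 3 5 2 4 1.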